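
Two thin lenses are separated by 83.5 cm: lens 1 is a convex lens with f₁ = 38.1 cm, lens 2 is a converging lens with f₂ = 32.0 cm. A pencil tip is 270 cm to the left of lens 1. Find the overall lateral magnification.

Lens 1: 1/d_i1 = 1/(38.1) − 1/(270) = 0.02254, so d_i1 = 44.36 cm; m₁ = −d_i1/d_o1 = -0.1643.
d_o2 = 83.5 − (44.36) = 39.14 cm.
Lens 2: 1/d_i2 = 1/(32.0) − 1/(39.14) = 0.005701, so d_i2 = 175.4 cm; m₂ = −d_i2/d_o2 = -4.482.
m = m₁·m₂ = (-0.1643)(-4.482) = +0.736.

m = +0.736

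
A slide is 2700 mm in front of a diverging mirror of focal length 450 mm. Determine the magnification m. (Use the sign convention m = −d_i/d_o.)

m = +0.143

For a diverging mirror, f = -450 mm.
1/d_i = 1/f − 1/d_o = 1/(-450.0) − 1/(2700) = -0.002593, so d_i = -385.7 mm.
m = −d_i/d_o = −(-385.7)/(2700) = +0.143.
The image is virtual, upright and reduced, behind the mirror.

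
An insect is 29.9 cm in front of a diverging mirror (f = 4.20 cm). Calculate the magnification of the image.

m = +0.123

For a diverging mirror, f = -4.20 cm.
1/d_i = 1/f − 1/d_o = 1/(-4.200) − 1/(29.9) = -0.2715, so d_i = -3.683 cm.
m = −d_i/d_o = −(-3.683)/(29.9) = +0.123.
The image is virtual, upright and reduced, behind the mirror.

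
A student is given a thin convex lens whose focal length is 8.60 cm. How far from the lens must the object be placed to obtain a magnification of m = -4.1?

m = −d_i/d_o ⇒ d_i = −m·d_o.
1/f = 1/d_o + 1/d_i = 1/d_o − 1/(m·d_o) = (1 − 1/m)/d_o, so d_o = f(1 − 1/m) = (8.600)(1 − 1/(-4.1)) = 10.7 cm.

10.7 cm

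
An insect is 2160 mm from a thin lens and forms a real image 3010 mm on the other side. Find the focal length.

f = 1260 mm (converging)

Real image ⇒ d_i = +3010 mm.
1/f = 1/d_o + 1/d_i = 1/(2160) + 1/(3010) = 0.0007952, so f = 1260 mm.
Since f is positive, the thin lens is converging.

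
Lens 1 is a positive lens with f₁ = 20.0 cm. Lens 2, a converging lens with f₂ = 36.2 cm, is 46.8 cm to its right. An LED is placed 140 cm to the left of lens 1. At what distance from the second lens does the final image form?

66.7 cm

Lens 1: 1/d_i1 = 1/f₁ − 1/d_o1 = 1/(20.0) − 1/(140) = 0.04286, so d_i1 = 23.33 cm.
The intermediate image is 23.33 cm to the right of lens 1, which is 46.8 − (23.33) = 23.47 cm to the left of lens 2, so d_o2 = +23.47 cm.
Lens 2: 1/d_i2 = 1/f₂ − 1/d_o2 = 1/(36.2) − 1/(23.47) = -0.01498, so d_i2 = -66.7 cm.
The final image is virtual, 66.7 cm to the left of lens 2 (overall magnification ≈ -0.47).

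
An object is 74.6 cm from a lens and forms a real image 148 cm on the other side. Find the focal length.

f = 49.6 cm (converging)

Real image ⇒ d_i = +148 cm.
1/f = 1/d_o + 1/d_i = 1/(74.6) + 1/(148) = 0.02016, so f = 49.6 cm.
Since f is positive, the lens is converging.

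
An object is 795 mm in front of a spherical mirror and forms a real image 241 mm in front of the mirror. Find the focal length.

Real image ⇒ d_i = +241 mm.
1/f = 1/d_o + 1/d_i = 1/(795) + 1/(241) = 0.005407, so f = 185 mm.
Since f is positive, the spherical mirror is concave.

f = 185 mm (concave)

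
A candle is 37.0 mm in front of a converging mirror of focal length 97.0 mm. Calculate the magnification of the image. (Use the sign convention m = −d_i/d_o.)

m = +1.62

1/d_i = 1/f − 1/d_o = 1/(97.00) − 1/(37.0) = -0.01672, so d_i = -59.82 mm.
m = −d_i/d_o = −(-59.82)/(37.0) = +1.62.
The image is virtual, upright and enlarged, behind the mirror.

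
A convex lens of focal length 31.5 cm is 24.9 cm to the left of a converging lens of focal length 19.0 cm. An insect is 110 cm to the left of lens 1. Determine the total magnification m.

m = -0.199

Lens 1: 1/d_i1 = 1/(31.5) − 1/(110) = 0.02266, so d_i1 = 44.14 cm; m₁ = −d_i1/d_o1 = -0.4013.
d_o2 = 24.9 − (44.14) = -19.24 cm (virtual object).
Lens 2: 1/d_i2 = 1/(19.0) − 1/(-19.24) = 0.1046, so d_i2 = 9.560 cm; m₂ = −d_i2/d_o2 = +0.4969.
m = m₁·m₂ = (-0.4013)(+0.4969) = -0.199.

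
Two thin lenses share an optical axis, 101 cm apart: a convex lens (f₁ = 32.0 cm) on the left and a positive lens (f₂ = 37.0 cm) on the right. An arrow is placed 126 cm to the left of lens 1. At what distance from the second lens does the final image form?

102 cm

Lens 1: 1/d_i1 = 1/f₁ − 1/d_o1 = 1/(32.0) − 1/(126) = 0.02331, so d_i1 = 42.89 cm.
The intermediate image is 42.89 cm to the right of lens 1, which is 101 − (42.89) = 58.11 cm to the left of lens 2, so d_o2 = +58.11 cm.
Lens 2: 1/d_i2 = 1/f₂ − 1/d_o2 = 1/(37.0) − 1/(58.11) = 0.009818, so d_i2 = 102 cm.
The final image is real, 102 cm to the right of lens 2 (overall magnification ≈ 0.60).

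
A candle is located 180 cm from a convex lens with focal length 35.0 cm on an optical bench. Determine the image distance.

Thin-lens equation: 1/v = 1/f − 1/u = 1/(35.00) − 1/(180) = 0.02857 − 0.005556 = 0.02302, so v = 43.4 cm.
The image is real, inverted and reduced, on the far side of the lens.

43.4 cm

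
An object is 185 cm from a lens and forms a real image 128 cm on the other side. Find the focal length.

f = 75.7 cm (converging)

Real image ⇒ d_i = +128 cm.
1/f = 1/d_o + 1/d_i = 1/(185) + 1/(128) = 0.01322, so f = 75.7 cm.
Since f is positive, the lens is converging.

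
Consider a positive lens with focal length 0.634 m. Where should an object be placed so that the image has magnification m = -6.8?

m = −d_i/d_o ⇒ d_i = −m·d_o.
1/f = 1/d_o + 1/d_i = 1/d_o − 1/(m·d_o) = (1 − 1/m)/d_o, so d_o = f(1 − 1/m) = (0.6340)(1 − 1/(-6.8)) = 0.727 m.

0.727 m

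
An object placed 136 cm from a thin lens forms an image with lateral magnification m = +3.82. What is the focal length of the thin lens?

f = 184 cm (converging)

m = −d_i/d_o ⇒ d_i = −m·d_o = −(+3.82)·(136) = -519.5 cm.
1/f = 1/d_o + 1/d_i = 1/(136) + 1/(-519.5) = 0.005428, so f = 184 cm.
Since f is positive, the thin lens is converging.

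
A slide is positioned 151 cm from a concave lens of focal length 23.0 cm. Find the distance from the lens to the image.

20.0 cm

For a concave lens, f = -23.0 cm.
Lens equation: 1/q = 1/f − 1/p = 1/(-23.00) − 1/(151) = -0.04348 − 0.006623 = -0.05010, so q = -20.0 cm.
The image is virtual, upright and reduced, on the same side as the object.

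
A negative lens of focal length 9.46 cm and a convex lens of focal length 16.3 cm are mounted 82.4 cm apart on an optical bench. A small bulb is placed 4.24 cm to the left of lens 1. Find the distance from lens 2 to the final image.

Lens 1 is diverging, so f₁ = −9.46 cm.
Lens 1: 1/d_i1 = 1/f₁ − 1/d_o1 = 1/(-9.46) − 1/(4.24) = -0.3416, so d_i1 = -2.928 cm.
The intermediate image is 2.928 cm to the left of lens 1 (virtual), which is 82.4 − (-2.928) = 85.33 cm to the left of lens 2, so d_o2 = +85.33 cm.
Lens 2: 1/d_i2 = 1/f₂ − 1/d_o2 = 1/(16.3) − 1/(85.33) = 0.04963, so d_i2 = 20.1 cm.
The final image is real, 20.1 cm to the right of lens 2 (overall magnification ≈ -0.16).

20.1 cm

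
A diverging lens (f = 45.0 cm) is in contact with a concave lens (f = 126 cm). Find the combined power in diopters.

P = -3.02 D

P₁ = 1/f₁ = 1/(-0.450 m) = -2.222 D; P₂ = 1/f₂ = 1/(-1.26 m) = -0.7937 D.
For thin lenses in contact, P = P₁ + P₂ = (-2.222) + (-0.7937) = -3.02 D.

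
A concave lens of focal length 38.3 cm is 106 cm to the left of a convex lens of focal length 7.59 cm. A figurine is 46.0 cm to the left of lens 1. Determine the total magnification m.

f₁ = −38.3 cm (diverging).
Lens 1: 1/d_i1 = 1/(-38.3) − 1/(46.0) = -0.04785, so d_i1 = -20.90 cm; m₁ = −d_i1/d_o1 = +0.4543.
d_o2 = 106 − (-20.90) = 126.9 cm.
Lens 2: 1/d_i2 = 1/(7.59) − 1/(126.9) = 0.1239, so d_i2 = 8.073 cm; m₂ = −d_i2/d_o2 = -0.06362.
m = m₁·m₂ = (+0.4543)(-0.06362) = -0.0289.

m = -0.0289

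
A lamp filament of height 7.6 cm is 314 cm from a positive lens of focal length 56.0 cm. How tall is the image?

1.65 cm

1/d_i = 1/f − 1/d_o = 1/(56.00) − 1/(314) = 0.01467, so d_i = 68.16 cm.
m = −d_i/d_o = -0.2171.
|h_i| = |m|·h_o = 0.2171 × 7.6 = 1.65 cm. The image is real, inverted and reduced, on the far side of the lens.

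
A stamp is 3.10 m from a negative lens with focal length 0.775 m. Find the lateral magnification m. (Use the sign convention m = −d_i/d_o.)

For a negative lens, f = -0.775 m.
1/d_i = 1/f − 1/d_o = 1/(-0.7750) − 1/(3.10) = -1.613, so d_i = -0.6200 m.
m = −d_i/d_o = −(-0.6200)/(3.10) = +0.200.
The image is virtual, upright and reduced, on the same side as the object.

m = +0.200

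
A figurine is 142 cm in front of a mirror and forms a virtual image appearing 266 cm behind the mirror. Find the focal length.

Virtual image ⇒ d_i = −266 cm.
1/f = 1/d_o + 1/d_i = 1/(142) + 1/(-266) = 0.003283, so f = 305 cm.
Since f is positive, the mirror is concave.

f = 305 cm (concave)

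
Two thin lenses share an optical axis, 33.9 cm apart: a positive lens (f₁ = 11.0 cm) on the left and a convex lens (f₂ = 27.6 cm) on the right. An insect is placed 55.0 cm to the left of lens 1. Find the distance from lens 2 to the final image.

Lens 1: 1/d_i1 = 1/f₁ − 1/d_o1 = 1/(11.0) − 1/(55.0) = 0.07273, so d_i1 = 13.75 cm.
The intermediate image is 13.75 cm to the right of lens 1, which is 33.9 − (13.75) = 20.15 cm to the left of lens 2, so d_o2 = +20.15 cm.
Lens 2: 1/d_i2 = 1/f₂ − 1/d_o2 = 1/(27.6) − 1/(20.15) = -0.01340, so d_i2 = -74.6 cm.
The final image is virtual, 74.6 cm to the left of lens 2 (overall magnification ≈ -0.93).

74.6 cm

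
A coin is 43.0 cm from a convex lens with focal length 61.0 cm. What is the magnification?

m = +3.39

1/d_i = 1/f − 1/d_o = 1/(61.00) − 1/(43.0) = -0.006862, so d_i = -145.7 cm.
m = −d_i/d_o = −(-145.7)/(43.0) = +3.39.
The image is virtual, upright and enlarged, on the same side as the object.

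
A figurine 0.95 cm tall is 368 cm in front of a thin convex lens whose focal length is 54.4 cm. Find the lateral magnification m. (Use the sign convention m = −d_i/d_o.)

1/d_i = 1/f − 1/d_o = 1/(54.40) − 1/(368) = 0.01566, so d_i = 63.84 cm.
m = −d_i/d_o = −(63.84)/(368) = -0.173.
The image is real, inverted and reduced, on the far side of the lens.

m = -0.173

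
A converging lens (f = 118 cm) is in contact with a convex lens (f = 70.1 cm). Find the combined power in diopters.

P = +2.27 D

P₁ = 1/f₁ = 1/(1.18 m) = +0.8475 D; P₂ = 1/f₂ = 1/(0.701 m) = +1.427 D.
For thin lenses in contact, P = P₁ + P₂ = (+0.8475) + (+1.427) = +2.27 D.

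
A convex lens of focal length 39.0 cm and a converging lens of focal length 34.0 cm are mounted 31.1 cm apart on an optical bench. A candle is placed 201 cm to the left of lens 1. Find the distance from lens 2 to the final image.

Lens 1: 1/d_i1 = 1/f₁ − 1/d_o1 = 1/(39.0) − 1/(201) = 0.02067, so d_i1 = 48.39 cm.
The intermediate image is 48.39 cm to the right of lens 1, which lies 17.29 cm to the right of lens 2 — a virtual object — so d_o2 = −17.29 cm.
Lens 2: 1/d_i2 = 1/f₂ − 1/d_o2 = 1/(34.0) − 1/(-17.29) = 0.08725, so d_i2 = 11.5 cm.
The final image is real, 11.5 cm to the right of lens 2 (overall magnification ≈ -0.16).

11.5 cm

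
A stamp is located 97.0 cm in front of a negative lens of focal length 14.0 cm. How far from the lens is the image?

12.2 cm

For a negative lens, f = -14.0 cm.
Lens equation: 1/q = 1/f − 1/p = 1/(-14.00) − 1/(97.0) = -0.07143 − 0.01031 = -0.08174, so q = -12.2 cm.
The image is virtual, upright and reduced, on the same side as the object.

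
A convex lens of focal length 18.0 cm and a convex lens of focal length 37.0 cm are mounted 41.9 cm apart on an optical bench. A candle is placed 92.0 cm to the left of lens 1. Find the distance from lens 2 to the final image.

Lens 1: 1/d_i1 = 1/f₁ − 1/d_o1 = 1/(18.0) − 1/(92.0) = 0.04469, so d_i1 = 22.38 cm.
The intermediate image is 22.38 cm to the right of lens 1, which is 41.9 − (22.38) = 19.52 cm to the left of lens 2, so d_o2 = +19.52 cm.
Lens 2: 1/d_i2 = 1/f₂ − 1/d_o2 = 1/(37.0) − 1/(19.52) = -0.02420, so d_i2 = -41.3 cm.
The final image is virtual, 41.3 cm to the left of lens 2 (overall magnification ≈ -0.51).

41.3 cm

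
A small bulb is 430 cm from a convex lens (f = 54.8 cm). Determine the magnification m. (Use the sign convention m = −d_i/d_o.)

1/d_i = 1/f − 1/d_o = 1/(54.80) − 1/(430) = 0.01592, so d_i = 62.80 cm.
m = −d_i/d_o = −(62.80)/(430) = -0.146.
The image is real, inverted and reduced, on the far side of the lens.

m = -0.146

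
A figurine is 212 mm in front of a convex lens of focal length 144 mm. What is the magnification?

1/d_i = 1/f − 1/d_o = 1/(144.0) − 1/(212) = 0.002227, so d_i = 448.9 mm.
m = −d_i/d_o = −(448.9)/(212) = -2.12.
The image is real, inverted and enlarged, on the far side of the lens.

m = -2.12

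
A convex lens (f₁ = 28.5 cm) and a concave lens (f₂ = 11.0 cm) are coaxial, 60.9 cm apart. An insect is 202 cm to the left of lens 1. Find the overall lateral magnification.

m = -0.0467

Lens 1: 1/d_i1 = 1/(28.5) − 1/(202) = 0.03014, so d_i1 = 33.18 cm; m₁ = −d_i1/d_o1 = -0.1643.
d_o2 = 60.9 − (33.18) = 27.72 cm.
f₂ = −11.0 cm (diverging).
Lens 2: 1/d_i2 = 1/(-11.0) − 1/(27.72) = -0.1270, so d_i2 = -7.875 cm; m₂ = −d_i2/d_o2 = +0.2841.
m = m₁·m₂ = (-0.1643)(+0.2841) = -0.0467.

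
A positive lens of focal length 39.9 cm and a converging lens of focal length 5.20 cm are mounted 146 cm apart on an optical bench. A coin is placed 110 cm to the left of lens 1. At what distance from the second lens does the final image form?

Lens 1: 1/d_i1 = 1/f₁ − 1/d_o1 = 1/(39.9) − 1/(110) = 0.01597, so d_i1 = 62.61 cm.
The intermediate image is 62.61 cm to the right of lens 1, which is 146 − (62.61) = 83.39 cm to the left of lens 2, so d_o2 = +83.39 cm.
Lens 2: 1/d_i2 = 1/f₂ − 1/d_o2 = 1/(5.20) − 1/(83.39) = 0.1803, so d_i2 = 5.55 cm.
The final image is real, 5.55 cm to the right of lens 2 (overall magnification ≈ 0.038).

5.55 cm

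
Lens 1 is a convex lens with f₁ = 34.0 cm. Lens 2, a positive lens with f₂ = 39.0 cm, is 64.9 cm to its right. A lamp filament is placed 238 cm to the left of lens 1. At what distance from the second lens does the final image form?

Lens 1: 1/d_i1 = 1/f₁ − 1/d_o1 = 1/(34.0) − 1/(238) = 0.02521, so d_i1 = 39.67 cm.
The intermediate image is 39.67 cm to the right of lens 1, which is 64.9 − (39.67) = 25.23 cm to the left of lens 2, so d_o2 = +25.23 cm.
Lens 2: 1/d_i2 = 1/f₂ − 1/d_o2 = 1/(39.0) − 1/(25.23) = -0.01399, so d_i2 = -71.5 cm.
The final image is virtual, 71.5 cm to the left of lens 2 (overall magnification ≈ -0.47).

71.5 cm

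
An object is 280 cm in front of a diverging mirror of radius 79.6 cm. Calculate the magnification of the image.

f = R/2 = 79.6/2 = 39.80 cm; for a diverging mirror, f = -39.80 cm.
1/d_i = 1/f − 1/d_o = 1/(-39.80) − 1/(280) = -0.02870, so d_i = -34.85 cm.
m = −d_i/d_o = −(-34.85)/(280) = +0.124.
The image is virtual, upright and reduced, behind the mirror.

m = +0.124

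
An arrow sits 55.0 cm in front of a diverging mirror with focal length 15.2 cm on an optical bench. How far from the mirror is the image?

11.9 cm

For a diverging mirror, f = -15.2 cm.
Mirror equation: 1/v = 1/f − 1/u = 1/(-15.20) − 1/(55.0) = -0.06579 − 0.01818 = -0.08397, so v = -11.9 cm.
The image is virtual, upright and reduced, behind the mirror.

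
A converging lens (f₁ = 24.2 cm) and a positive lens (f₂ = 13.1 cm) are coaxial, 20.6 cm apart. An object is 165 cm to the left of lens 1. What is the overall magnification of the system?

Lens 1: 1/d_i1 = 1/(24.2) − 1/(165) = 0.03526, so d_i1 = 28.36 cm; m₁ = −d_i1/d_o1 = -0.1719.
d_o2 = 20.6 − (28.36) = -7.760 cm (virtual object).
Lens 2: 1/d_i2 = 1/(13.1) − 1/(-7.760) = 0.2052, so d_i2 = 4.873 cm; m₂ = −d_i2/d_o2 = +0.6280.
m = m₁·m₂ = (-0.1719)(+0.6280) = -0.108.

m = -0.108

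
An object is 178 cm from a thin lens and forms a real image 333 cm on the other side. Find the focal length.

Real image ⇒ d_i = +333 cm.
1/f = 1/d_o + 1/d_i = 1/(178) + 1/(333) = 0.008621, so f = 116 cm.
Since f is positive, the thin lens is converging.

f = 116 cm (converging)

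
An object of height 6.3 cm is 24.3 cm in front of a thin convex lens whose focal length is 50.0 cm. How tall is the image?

12.3 cm

1/d_i = 1/f − 1/d_o = 1/(50.00) − 1/(24.3) = -0.02115, so d_i = -47.28 cm.
m = −d_i/d_o = +1.946.
|h_i| = |m|·h_o = 1.946 × 6.3 = 12.3 cm. The image is virtual, upright and enlarged, on the same side as the object.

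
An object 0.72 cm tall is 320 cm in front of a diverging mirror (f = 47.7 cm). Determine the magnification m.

m = +0.130

For a diverging mirror, f = -47.7 cm.
1/d_i = 1/f − 1/d_o = 1/(-47.70) − 1/(320) = -0.02409, so d_i = -41.51 cm.
m = −d_i/d_o = −(-41.51)/(320) = +0.130.
The image is virtual, upright and reduced, behind the mirror.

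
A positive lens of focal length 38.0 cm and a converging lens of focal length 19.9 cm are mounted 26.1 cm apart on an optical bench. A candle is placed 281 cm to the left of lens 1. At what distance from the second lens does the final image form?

9.41 cm

Lens 1: 1/d_i1 = 1/f₁ − 1/d_o1 = 1/(38.0) − 1/(281) = 0.02276, so d_i1 = 43.94 cm.
The intermediate image is 43.94 cm to the right of lens 1, which lies 17.84 cm to the right of lens 2 — a virtual object — so d_o2 = −17.84 cm.
Lens 2: 1/d_i2 = 1/f₂ − 1/d_o2 = 1/(19.9) − 1/(-17.84) = 0.1063, so d_i2 = 9.41 cm.
The final image is real, 9.41 cm to the right of lens 2 (overall magnification ≈ -0.082).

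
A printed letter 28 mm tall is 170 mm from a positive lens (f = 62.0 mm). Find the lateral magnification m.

m = -0.574

1/d_i = 1/f − 1/d_o = 1/(62.00) − 1/(170) = 0.01025, so d_i = 97.59 mm.
m = −d_i/d_o = −(97.59)/(170) = -0.574.
The image is real, inverted and reduced, on the far side of the lens.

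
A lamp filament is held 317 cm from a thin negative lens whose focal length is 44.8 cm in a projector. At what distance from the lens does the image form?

For a negative lens, f = -44.8 cm.
Thin-lens equation: 1/q = 1/f − 1/p = 1/(-44.80) − 1/(317) = -0.02232 − 0.003155 = -0.02548, so q = -39.3 cm.
The image is virtual, upright and reduced, on the same side as the object.

39.3 cm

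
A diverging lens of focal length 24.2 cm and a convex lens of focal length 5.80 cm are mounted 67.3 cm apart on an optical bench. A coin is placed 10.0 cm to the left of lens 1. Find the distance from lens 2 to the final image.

6.29 cm

Lens 1 is diverging, so f₁ = −24.2 cm.
Lens 1: 1/d_i1 = 1/f₁ − 1/d_o1 = 1/(-24.2) − 1/(10.0) = -0.1413, so d_i1 = -7.076 cm.
The intermediate image is 7.076 cm to the left of lens 1 (virtual), which is 67.3 − (-7.076) = 74.38 cm to the left of lens 2, so d_o2 = +74.38 cm.
Lens 2: 1/d_i2 = 1/f₂ − 1/d_o2 = 1/(5.80) − 1/(74.38) = 0.1590, so d_i2 = 6.29 cm.
The final image is real, 6.29 cm to the right of lens 2 (overall magnification ≈ -0.060).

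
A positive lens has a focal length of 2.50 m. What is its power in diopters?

P = 1/f = 1/(2.50 m) = +0.400 D.

P = +0.400 D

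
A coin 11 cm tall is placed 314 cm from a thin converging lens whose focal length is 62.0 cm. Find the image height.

2.71 cm

1/d_i = 1/f − 1/d_o = 1/(62.00) − 1/(314) = 0.01294, so d_i = 77.25 cm.
m = −d_i/d_o = -0.2460.
|h_i| = |m|·h_o = 0.2460 × 11 = 2.71 cm. The image is real, inverted and reduced, on the far side of the lens.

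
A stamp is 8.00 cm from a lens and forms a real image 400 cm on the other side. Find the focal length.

f = 7.84 cm (converging)

Real image ⇒ d_i = +400 cm.
1/f = 1/d_o + 1/d_i = 1/(8.00) + 1/(400) = 0.1275, so f = 7.84 cm.
Since f is positive, the lens is converging.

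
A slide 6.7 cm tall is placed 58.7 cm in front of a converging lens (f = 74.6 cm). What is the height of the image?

1/d_i = 1/f − 1/d_o = 1/(74.60) − 1/(58.7) = -0.003631, so d_i = -275.4 cm.
m = −d_i/d_o = +4.692.
|h_i| = |m|·h_o = 4.692 × 6.7 = 31.4 cm. The image is virtual, upright and enlarged, on the same side as the object.

31.4 cm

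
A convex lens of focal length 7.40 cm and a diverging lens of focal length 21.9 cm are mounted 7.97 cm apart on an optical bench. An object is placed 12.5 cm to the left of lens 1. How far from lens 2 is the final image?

Lens 1: 1/d_i1 = 1/f₁ − 1/d_o1 = 1/(7.40) − 1/(12.5) = 0.05514, so d_i1 = 18.14 cm.
The intermediate image is 18.14 cm to the right of lens 1, which lies 10.17 cm to the right of lens 2 — a virtual object — so d_o2 = −10.17 cm.
Lens 2 is diverging, so f₂ = −21.9 cm.
Lens 2: 1/d_i2 = 1/f₂ − 1/d_o2 = 1/(-21.9) − 1/(-10.17) = 0.05267, so d_i2 = 19.0 cm.
The final image is real, 19.0 cm to the right of lens 2 (overall magnification ≈ -2.7).

19.0 cm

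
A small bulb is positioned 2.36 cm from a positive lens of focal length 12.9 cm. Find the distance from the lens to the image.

2.89 cm

Lens equation: 1/d_i = 1/f − 1/d_o = 1/(12.90) − 1/(2.36) = 0.07752 − 0.4237 = -0.3462, so d_i = -2.89 cm.
The image is virtual, upright and enlarged, on the same side as the object.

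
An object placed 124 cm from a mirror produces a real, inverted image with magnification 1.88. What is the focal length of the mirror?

f = 80.9 cm (concave)

m = −d_i/d_o ⇒ d_i = −m·d_o = −(-1.88)·(124) = 233.1 cm.
1/f = 1/d_o + 1/d_i = 1/(124) + 1/(233.1) = 0.01235, so f = 80.9 cm.
Since f is positive, the mirror is concave.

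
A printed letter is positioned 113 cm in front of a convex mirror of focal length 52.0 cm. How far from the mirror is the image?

35.6 cm

For a convex mirror, f = -52.0 cm.
Mirror equation: 1/q = 1/f − 1/p = 1/(-52.00) − 1/(113) = -0.01923 − 0.008850 = -0.02808, so q = -35.6 cm.
The image is virtual, upright and reduced, behind the mirror.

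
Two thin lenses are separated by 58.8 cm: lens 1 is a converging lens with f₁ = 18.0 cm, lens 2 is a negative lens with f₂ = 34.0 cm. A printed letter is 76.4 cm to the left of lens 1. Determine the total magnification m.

m = -0.151

Lens 1: 1/d_i1 = 1/(18.0) − 1/(76.4) = 0.04247, so d_i1 = 23.55 cm; m₁ = −d_i1/d_o1 = -0.3082.
d_o2 = 58.8 − (23.55) = 35.25 cm.
f₂ = −34.0 cm (diverging).
Lens 2: 1/d_i2 = 1/(-34.0) − 1/(35.25) = -0.05778, so d_i2 = -17.31 cm; m₂ = −d_i2/d_o2 = +0.4910.
m = m₁·m₂ = (-0.3082)(+0.4910) = -0.151.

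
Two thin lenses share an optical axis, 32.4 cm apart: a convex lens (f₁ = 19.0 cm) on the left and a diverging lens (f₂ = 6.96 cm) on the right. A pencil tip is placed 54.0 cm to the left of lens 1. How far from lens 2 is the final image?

Lens 1: 1/d_i1 = 1/f₁ − 1/d_o1 = 1/(19.0) − 1/(54.0) = 0.03411, so d_i1 = 29.31 cm.
The intermediate image is 29.31 cm to the right of lens 1, which is 32.4 − (29.31) = 3.090 cm to the left of lens 2, so d_o2 = +3.090 cm.
Lens 2 is diverging, so f₂ = −6.96 cm.
Lens 2: 1/d_i2 = 1/f₂ − 1/d_o2 = 1/(-6.96) − 1/(3.090) = -0.4673, so d_i2 = -2.14 cm.
The final image is virtual, 2.14 cm to the left of lens 2 (overall magnification ≈ -0.38).

2.14 cm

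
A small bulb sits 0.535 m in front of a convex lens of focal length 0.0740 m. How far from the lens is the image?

0.0859 m

Thin-lens equation: 1/s_i = 1/f − 1/s_o = 1/(0.07400) − 1/(0.535) = 13.51 − 1.869 = 11.64, so s_i = 0.0859 m.
The image is real, inverted and reduced, on the far side of the lens.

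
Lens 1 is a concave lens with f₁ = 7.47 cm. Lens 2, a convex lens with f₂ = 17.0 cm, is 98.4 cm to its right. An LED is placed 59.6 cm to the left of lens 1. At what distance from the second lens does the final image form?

20.3 cm

Lens 1 is diverging, so f₁ = −7.47 cm.
Lens 1: 1/d_i1 = 1/f₁ − 1/d_o1 = 1/(-7.47) − 1/(59.6) = -0.1506, so d_i1 = -6.638 cm.
The intermediate image is 6.638 cm to the left of lens 1 (virtual), which is 98.4 − (-6.638) = 105.0 cm to the left of lens 2, so d_o2 = +105.0 cm.
Lens 2: 1/d_i2 = 1/f₂ − 1/d_o2 = 1/(17.0) − 1/(105.0) = 0.04930, so d_i2 = 20.3 cm.
The final image is real, 20.3 cm to the right of lens 2 (overall magnification ≈ -0.022).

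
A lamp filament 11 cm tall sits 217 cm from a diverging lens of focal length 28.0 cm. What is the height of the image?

1.26 cm

For a diverging lens, f = -28.0 cm.
1/d_i = 1/f − 1/d_o = 1/(-28.00) − 1/(217) = -0.04032, so d_i = -24.80 cm.
m = −d_i/d_o = +0.1143.
|h_i| = |m|·h_o = 0.1143 × 11 = 1.26 cm. The image is virtual, upright and reduced, on the same side as the object.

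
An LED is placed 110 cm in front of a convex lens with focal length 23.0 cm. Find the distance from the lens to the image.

29.1 cm

Thin-lens equation: 1/v = 1/f − 1/u = 1/(23.00) − 1/(110) = 0.04348 − 0.009091 = 0.03439, so v = 29.1 cm.
The image is real, inverted and reduced, on the far side of the lens.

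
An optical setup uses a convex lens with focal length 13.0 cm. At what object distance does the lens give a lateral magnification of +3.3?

9.06 cm

m = −d_i/d_o ⇒ d_i = −m·d_o.
1/f = 1/d_o + 1/d_i = 1/d_o − 1/(m·d_o) = (1 − 1/m)/d_o, so d_o = f(1 − 1/m) = (13.00)(1 − 1/(+3.3)) = 9.06 cm.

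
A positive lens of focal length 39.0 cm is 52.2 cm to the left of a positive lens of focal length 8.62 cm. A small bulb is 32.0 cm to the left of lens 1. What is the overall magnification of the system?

Lens 1: 1/d_i1 = 1/(39.0) − 1/(32.0) = -0.005609, so d_i1 = -178.3 cm; m₁ = −d_i1/d_o1 = +5.572.
d_o2 = 52.2 − (-178.3) = 230.5 cm.
Lens 2: 1/d_i2 = 1/(8.62) − 1/(230.5) = 0.1117, so d_i2 = 8.955 cm; m₂ = −d_i2/d_o2 = -0.03885.
m = m₁·m₂ = (+5.572)(-0.03885) = -0.216.

m = -0.216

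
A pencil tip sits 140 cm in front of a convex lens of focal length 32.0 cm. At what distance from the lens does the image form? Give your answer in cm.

Lens equation: 1/d_i = 1/f − 1/d_o = 1/(32.00) − 1/(140) = 0.03125 − 0.007143 = 0.02411, so d_i = 41.5 cm.
The image is real, inverted and reduced, on the far side of the lens.

41.5 cm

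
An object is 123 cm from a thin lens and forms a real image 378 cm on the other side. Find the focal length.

f = 92.8 cm (converging)

Real image ⇒ d_i = +378 cm.
1/f = 1/d_o + 1/d_i = 1/(123) + 1/(378) = 0.01078, so f = 92.8 cm.
Since f is positive, the thin lens is converging.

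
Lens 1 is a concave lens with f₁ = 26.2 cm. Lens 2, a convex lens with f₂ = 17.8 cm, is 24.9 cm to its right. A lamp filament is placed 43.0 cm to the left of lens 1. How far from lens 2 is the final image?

Lens 1 is diverging, so f₁ = −26.2 cm.
Lens 1: 1/d_i1 = 1/f₁ − 1/d_o1 = 1/(-26.2) − 1/(43.0) = -0.06142, so d_i1 = -16.28 cm.
The intermediate image is 16.28 cm to the left of lens 1 (virtual), which is 24.9 − (-16.28) = 41.18 cm to the left of lens 2, so d_o2 = +41.18 cm.
Lens 2: 1/d_i2 = 1/f₂ − 1/d_o2 = 1/(17.8) − 1/(41.18) = 0.03190, so d_i2 = 31.4 cm.
The final image is real, 31.4 cm to the right of lens 2 (overall magnification ≈ -0.29).

31.4 cm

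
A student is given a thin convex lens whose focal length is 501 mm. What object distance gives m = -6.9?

m = −d_i/d_o ⇒ d_i = −m·d_o.
1/f = 1/d_o + 1/d_i = 1/d_o − 1/(m·d_o) = (1 − 1/m)/d_o, so d_o = f(1 − 1/m) = (501.0)(1 − 1/(-6.9)) = 574 mm.

574 mm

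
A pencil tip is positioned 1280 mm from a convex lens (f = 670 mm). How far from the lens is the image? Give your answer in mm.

Lens equation: 1/q = 1/f − 1/p = 1/(670.0) − 1/(1280) = 0.001493 − 0.0007813 = 0.0007113, so q = 1410 mm.
The image is real, inverted and enlarged, on the far side of the lens.

1410 mm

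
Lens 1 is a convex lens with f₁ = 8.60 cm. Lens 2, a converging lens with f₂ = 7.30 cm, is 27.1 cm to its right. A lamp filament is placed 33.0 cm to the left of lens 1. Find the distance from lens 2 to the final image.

Lens 1: 1/d_i1 = 1/f₁ − 1/d_o1 = 1/(8.60) − 1/(33.0) = 0.08598, so d_i1 = 11.63 cm.
The intermediate image is 11.63 cm to the right of lens 1, which is 27.1 − (11.63) = 15.47 cm to the left of lens 2, so d_o2 = +15.47 cm.
Lens 2: 1/d_i2 = 1/f₂ − 1/d_o2 = 1/(7.30) − 1/(15.47) = 0.07235, so d_i2 = 13.8 cm.
The final image is real, 13.8 cm to the right of lens 2 (overall magnification ≈ 0.31).

13.8 cm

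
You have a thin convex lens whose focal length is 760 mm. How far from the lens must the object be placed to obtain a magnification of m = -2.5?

m = −d_i/d_o ⇒ d_i = −m·d_o.
1/f = 1/d_o + 1/d_i = 1/d_o − 1/(m·d_o) = (1 − 1/m)/d_o, so d_o = f(1 − 1/m) = (760.0)(1 − 1/(-2.5)) = 1060 mm.

1060 mm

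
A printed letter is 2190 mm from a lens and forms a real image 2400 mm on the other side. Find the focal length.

f = 1150 mm (converging)

Real image ⇒ d_i = +2400 mm.
1/f = 1/d_o + 1/d_i = 1/(2190) + 1/(2400) = 0.0008733, so f = 1150 mm.
Since f is positive, the lens is converging.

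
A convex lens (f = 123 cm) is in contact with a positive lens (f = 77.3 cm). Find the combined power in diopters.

P = +2.11 D

P₁ = 1/f₁ = 1/(1.23 m) = +0.8130 D; P₂ = 1/f₂ = 1/(0.773 m) = +1.294 D.
For thin lenses in contact, P = P₁ + P₂ = (+0.8130) + (+1.294) = +2.11 D.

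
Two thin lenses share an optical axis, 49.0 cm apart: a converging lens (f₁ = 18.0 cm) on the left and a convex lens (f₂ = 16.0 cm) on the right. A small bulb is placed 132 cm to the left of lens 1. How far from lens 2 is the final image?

Lens 1: 1/d_i1 = 1/f₁ − 1/d_o1 = 1/(18.0) − 1/(132) = 0.04798, so d_i1 = 20.84 cm.
The intermediate image is 20.84 cm to the right of lens 1, which is 49.0 − (20.84) = 28.16 cm to the left of lens 2, so d_o2 = +28.16 cm.
Lens 2: 1/d_i2 = 1/f₂ − 1/d_o2 = 1/(16.0) − 1/(28.16) = 0.02699, so d_i2 = 37.1 cm.
The final image is real, 37.1 cm to the right of lens 2 (overall magnification ≈ 0.21).

37.1 cm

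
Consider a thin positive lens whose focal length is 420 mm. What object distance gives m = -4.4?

m = −d_i/d_o ⇒ d_i = −m·d_o.
1/f = 1/d_o + 1/d_i = 1/d_o − 1/(m·d_o) = (1 − 1/m)/d_o, so d_o = f(1 − 1/m) = (420.0)(1 − 1/(-4.4)) = 515 mm.

515 mm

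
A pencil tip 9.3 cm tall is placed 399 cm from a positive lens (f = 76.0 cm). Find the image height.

2.19 cm

1/d_i = 1/f − 1/d_o = 1/(76.00) − 1/(399) = 0.01065, so d_i = 93.88 cm.
m = −d_i/d_o = -0.2353.
|h_i| = |m|·h_o = 0.2353 × 9.3 = 2.19 cm. The image is real, inverted and reduced, on the far side of the lens.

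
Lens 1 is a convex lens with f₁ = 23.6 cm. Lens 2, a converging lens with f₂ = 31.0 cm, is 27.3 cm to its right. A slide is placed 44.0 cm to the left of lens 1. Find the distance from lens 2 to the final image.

Lens 1: 1/d_i1 = 1/f₁ − 1/d_o1 = 1/(23.6) − 1/(44.0) = 0.01965, so d_i1 = 50.90 cm.
The intermediate image is 50.90 cm to the right of lens 1, which lies 23.60 cm to the right of lens 2 — a virtual object — so d_o2 = −23.60 cm.
Lens 2: 1/d_i2 = 1/f₂ − 1/d_o2 = 1/(31.0) − 1/(-23.60) = 0.07463, so d_i2 = 13.4 cm.
The final image is real, 13.4 cm to the right of lens 2 (overall magnification ≈ -0.66).

13.4 cm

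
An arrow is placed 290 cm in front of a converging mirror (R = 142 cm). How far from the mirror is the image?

94.0 cm

f = R/2 = 142/2 = 71.00 cm.
Mirror equation: 1/v = 1/f − 1/u = 1/(71.00) − 1/(290) = 0.01408 − 0.003448 = 0.01064, so v = 94.0 cm.
The image is real, inverted and reduced, in front of the mirror.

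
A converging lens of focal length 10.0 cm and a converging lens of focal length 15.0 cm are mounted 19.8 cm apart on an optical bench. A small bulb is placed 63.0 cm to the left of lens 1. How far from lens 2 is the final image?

16.7 cm

Lens 1: 1/d_i1 = 1/f₁ − 1/d_o1 = 1/(10.0) − 1/(63.0) = 0.08413, so d_i1 = 11.89 cm.
The intermediate image is 11.89 cm to the right of lens 1, which is 19.8 − (11.89) = 7.910 cm to the left of lens 2, so d_o2 = +7.910 cm.
Lens 2: 1/d_i2 = 1/f₂ − 1/d_o2 = 1/(15.0) − 1/(7.910) = -0.05976, so d_i2 = -16.7 cm.
The final image is virtual, 16.7 cm to the left of lens 2 (overall magnification ≈ -0.40).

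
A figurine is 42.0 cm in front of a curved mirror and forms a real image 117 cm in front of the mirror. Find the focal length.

Real image ⇒ d_i = +117 cm.
1/f = 1/d_o + 1/d_i = 1/(42.0) + 1/(117) = 0.03236, so f = 30.9 cm.
Since f is positive, the curved mirror is concave.

f = 30.9 cm (concave)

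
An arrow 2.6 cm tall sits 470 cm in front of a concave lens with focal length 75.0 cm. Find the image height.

For a concave lens, f = -75.0 cm.
1/d_i = 1/f − 1/d_o = 1/(-75.00) − 1/(470) = -0.01546, so d_i = -64.68 cm.
m = −d_i/d_o = +0.1376.
|h_i| = |m|·h_o = 0.1376 × 2.6 = 0.358 cm. The image is virtual, upright and reduced, on the same side as the object.

0.358 cm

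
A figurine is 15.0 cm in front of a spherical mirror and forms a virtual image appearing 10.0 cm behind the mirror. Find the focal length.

f = -30.0 cm (convex)

Virtual image ⇒ d_i = −10.0 cm.
1/f = 1/d_o + 1/d_i = 1/(15.0) + 1/(-10.0) = -0.03333, so f = -30.0 cm.
Since f is negative, the spherical mirror is convex.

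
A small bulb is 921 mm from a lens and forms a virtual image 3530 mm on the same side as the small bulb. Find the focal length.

Virtual image ⇒ d_i = −3530 mm.
1/f = 1/d_o + 1/d_i = 1/(921) + 1/(-3530) = 0.0008025, so f = 1250 mm.
Since f is positive, the lens is converging.

f = 1250 mm (converging)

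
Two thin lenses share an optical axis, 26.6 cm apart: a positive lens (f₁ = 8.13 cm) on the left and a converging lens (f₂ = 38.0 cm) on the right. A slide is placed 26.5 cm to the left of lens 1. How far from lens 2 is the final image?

24.4 cm

Lens 1: 1/d_i1 = 1/f₁ − 1/d_o1 = 1/(8.13) − 1/(26.5) = 0.08527, so d_i1 = 11.73 cm.
The intermediate image is 11.73 cm to the right of lens 1, which is 26.6 − (11.73) = 14.87 cm to the left of lens 2, so d_o2 = +14.87 cm.
Lens 2: 1/d_i2 = 1/f₂ − 1/d_o2 = 1/(38.0) − 1/(14.87) = -0.04093, so d_i2 = -24.4 cm.
The final image is virtual, 24.4 cm to the left of lens 2 (overall magnification ≈ -0.73).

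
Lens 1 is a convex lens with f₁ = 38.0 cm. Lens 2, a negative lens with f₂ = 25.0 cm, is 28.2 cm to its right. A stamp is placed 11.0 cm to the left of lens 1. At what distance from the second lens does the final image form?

Lens 1: 1/d_i1 = 1/f₁ − 1/d_o1 = 1/(38.0) − 1/(11.0) = -0.06459, so d_i1 = -15.48 cm.
The intermediate image is 15.48 cm to the left of lens 1 (virtual), which is 28.2 − (-15.48) = 43.68 cm to the left of lens 2, so d_o2 = +43.68 cm.
Lens 2 is diverging, so f₂ = −25.0 cm.
Lens 2: 1/d_i2 = 1/f₂ − 1/d_o2 = 1/(-25.0) − 1/(43.68) = -0.06289, so d_i2 = -15.9 cm.
The final image is virtual, 15.9 cm to the left of lens 2 (overall magnification ≈ 0.51).

15.9 cm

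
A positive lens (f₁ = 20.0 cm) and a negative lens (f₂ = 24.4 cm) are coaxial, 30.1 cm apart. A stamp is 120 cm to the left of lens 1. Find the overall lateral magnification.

Lens 1: 1/d_i1 = 1/(20.0) − 1/(120) = 0.04167, so d_i1 = 24.00 cm; m₁ = −d_i1/d_o1 = -0.2000.
d_o2 = 30.1 − (24.00) = 6.100 cm.
f₂ = −24.4 cm (diverging).
Lens 2: 1/d_i2 = 1/(-24.4) − 1/(6.100) = -0.2049, so d_i2 = -4.880 cm; m₂ = −d_i2/d_o2 = +0.8000.
m = m₁·m₂ = (-0.2000)(+0.8000) = -0.160.

m = -0.160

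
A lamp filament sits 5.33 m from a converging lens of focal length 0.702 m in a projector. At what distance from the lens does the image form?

0.808 m

Lens equation: 1/s_i = 1/f − 1/s_o = 1/(0.7020) − 1/(5.33) = 1.425 − 0.1876 = 1.237, so s_i = 0.808 m.
The image is real, inverted and reduced, on the far side of the lens.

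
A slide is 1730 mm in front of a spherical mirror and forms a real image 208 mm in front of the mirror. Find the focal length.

f = 186 mm (concave)

Real image ⇒ d_i = +208 mm.
1/f = 1/d_o + 1/d_i = 1/(1730) + 1/(208) = 0.005386, so f = 186 mm.
Since f is positive, the spherical mirror is concave.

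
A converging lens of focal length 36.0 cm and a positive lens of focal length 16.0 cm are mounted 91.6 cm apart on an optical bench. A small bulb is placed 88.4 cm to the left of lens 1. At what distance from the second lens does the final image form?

33.2 cm

Lens 1: 1/d_i1 = 1/f₁ − 1/d_o1 = 1/(36.0) − 1/(88.4) = 0.01647, so d_i1 = 60.73 cm.
The intermediate image is 60.73 cm to the right of lens 1, which is 91.6 − (60.73) = 30.87 cm to the left of lens 2, so d_o2 = +30.87 cm.
Lens 2: 1/d_i2 = 1/f₂ − 1/d_o2 = 1/(16.0) − 1/(30.87) = 0.03011, so d_i2 = 33.2 cm.
The final image is real, 33.2 cm to the right of lens 2 (overall magnification ≈ 0.74).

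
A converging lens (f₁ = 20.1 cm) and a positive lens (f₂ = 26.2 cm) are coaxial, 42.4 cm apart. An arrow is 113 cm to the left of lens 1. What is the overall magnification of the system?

m = -0.687

Lens 1: 1/d_i1 = 1/(20.1) − 1/(113) = 0.04090, so d_i1 = 24.45 cm; m₁ = −d_i1/d_o1 = -0.2164.
d_o2 = 42.4 − (24.45) = 17.95 cm.
Lens 2: 1/d_i2 = 1/(26.2) − 1/(17.95) = -0.01754, so d_i2 = -57.00 cm; m₂ = −d_i2/d_o2 = +3.176.
m = m₁·m₂ = (-0.2164)(+3.176) = -0.687.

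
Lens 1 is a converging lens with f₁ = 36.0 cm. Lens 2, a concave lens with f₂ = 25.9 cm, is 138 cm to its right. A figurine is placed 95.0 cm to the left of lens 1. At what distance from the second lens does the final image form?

19.6 cm

Lens 1: 1/d_i1 = 1/f₁ − 1/d_o1 = 1/(36.0) − 1/(95.0) = 0.01725, so d_i1 = 57.97 cm.
The intermediate image is 57.97 cm to the right of lens 1, which is 138 − (57.97) = 80.03 cm to the left of lens 2, so d_o2 = +80.03 cm.
Lens 2 is diverging, so f₂ = −25.9 cm.
Lens 2: 1/d_i2 = 1/f₂ − 1/d_o2 = 1/(-25.9) − 1/(80.03) = -0.05111, so d_i2 = -19.6 cm.
The final image is virtual, 19.6 cm to the left of lens 2 (overall magnification ≈ -0.15).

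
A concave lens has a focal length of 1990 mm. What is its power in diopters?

For a concave lens, f = −1990 mm.
f = -199 cm = -1.99 m.
P = 1/f = 1/(-1.99 m) = -0.503 D.

P = -0.503 D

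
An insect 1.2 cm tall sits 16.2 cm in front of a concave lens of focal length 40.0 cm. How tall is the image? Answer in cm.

For a concave lens, f = -40.0 cm.
1/d_i = 1/f − 1/d_o = 1/(-40.00) − 1/(16.2) = -0.08673, so d_i = -11.53 cm.
m = −d_i/d_o = +0.7117.
|h_i| = |m|·h_o = 0.7117 × 1.2 = 0.854 cm. The image is virtual, upright and reduced, on the same side as the object.

0.854 cm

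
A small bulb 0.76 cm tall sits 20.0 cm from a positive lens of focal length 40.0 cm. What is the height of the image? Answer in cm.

1.52 cm

1/d_i = 1/f − 1/d_o = 1/(40.00) − 1/(20.0) = -0.02500, so d_i = -40.00 cm.
m = −d_i/d_o = +2.000.
|h_i| = |m|·h_o = 2.000 × 0.76 = 1.52 cm. The image is virtual, upright and enlarged, on the same side as the object.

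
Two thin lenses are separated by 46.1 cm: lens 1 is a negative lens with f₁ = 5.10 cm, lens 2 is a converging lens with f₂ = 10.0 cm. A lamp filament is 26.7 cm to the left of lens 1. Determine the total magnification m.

f₁ = −5.10 cm (diverging).
Lens 1: 1/d_i1 = 1/(-5.10) − 1/(26.7) = -0.2335, so d_i1 = -4.282 cm; m₁ = −d_i1/d_o1 = +0.1604.
d_o2 = 46.1 − (-4.282) = 50.38 cm.
Lens 2: 1/d_i2 = 1/(10.0) − 1/(50.38) = 0.08015, so d_i2 = 12.48 cm; m₂ = −d_i2/d_o2 = -0.2476.
m = m₁·m₂ = (+0.1604)(-0.2476) = -0.0397.

m = -0.0397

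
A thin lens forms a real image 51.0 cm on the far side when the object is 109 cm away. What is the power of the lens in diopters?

d_i = +51.0 cm.
1/f = 1/d_o + 1/d_i = 1/(109) + 1/(51.0) = 0.02878 cm⁻¹.
f = 34.74 cm = 0.3474 m, so P = 1/f = +2.88 D.

P = +2.88 D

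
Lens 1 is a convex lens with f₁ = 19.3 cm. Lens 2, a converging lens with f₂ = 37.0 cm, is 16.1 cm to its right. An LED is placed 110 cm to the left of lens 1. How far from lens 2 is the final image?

6.10 cm

Lens 1: 1/d_i1 = 1/f₁ − 1/d_o1 = 1/(19.3) − 1/(110) = 0.04272, so d_i1 = 23.41 cm.
The intermediate image is 23.41 cm to the right of lens 1, which lies 7.310 cm to the right of lens 2 — a virtual object — so d_o2 = −7.310 cm.
Lens 2: 1/d_i2 = 1/f₂ − 1/d_o2 = 1/(37.0) − 1/(-7.310) = 0.1638, so d_i2 = 6.10 cm.
The final image is real, 6.10 cm to the right of lens 2 (overall magnification ≈ -0.18).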